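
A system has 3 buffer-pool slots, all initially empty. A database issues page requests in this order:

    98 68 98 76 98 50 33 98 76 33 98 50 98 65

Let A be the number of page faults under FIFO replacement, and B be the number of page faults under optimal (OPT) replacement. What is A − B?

2

Under FIFO: F F . F . F F F F . . F . F → 9 faults.
Under OPT: F F . F . F F . . . . F . F → 7 faults.
A − B = 9 − 7 = 2.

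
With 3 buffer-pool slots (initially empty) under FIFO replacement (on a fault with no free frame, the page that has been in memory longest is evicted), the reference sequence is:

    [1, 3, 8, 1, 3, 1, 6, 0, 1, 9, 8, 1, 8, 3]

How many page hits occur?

5

1: miss, frames [1]
3: miss, frames [1, 3]
8: miss, frames [1, 3, 8]
1: hit
3: hit
1: hit
6: miss, evict 1, frames [3, 8, 6]
0: miss, evict 3, frames [8, 6, 0]
1: miss, evict 8, frames [6, 0, 1]
9: miss, evict 6, frames [0, 1, 9]
8: miss, evict 0, frames [1, 9, 8]
1: hit
8: hit
3: miss, evict 1, frames [9, 8, 3]
Hits: 5.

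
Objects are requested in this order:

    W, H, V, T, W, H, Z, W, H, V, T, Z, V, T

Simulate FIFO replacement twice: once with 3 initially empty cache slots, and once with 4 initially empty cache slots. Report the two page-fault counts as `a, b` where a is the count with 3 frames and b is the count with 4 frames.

3 frames: F F F F F F F . . F F . . . → 9 faults.
4 frames: F F F F . . F F F F F F . . → 10 faults.
10 > 9: adding a frame increased faults — Belady's anomaly.

9, 10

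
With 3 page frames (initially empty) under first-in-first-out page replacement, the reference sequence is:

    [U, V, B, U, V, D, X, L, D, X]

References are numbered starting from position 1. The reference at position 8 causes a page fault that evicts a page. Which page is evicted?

pos 1: U -> miss, frames (U)
pos 2: V -> miss, frames (U V)
pos 3: B -> miss, frames (U V B)
pos 4: U -> hit
pos 5: V -> hit
pos 6: D -> miss, evict U, frames (V B D)
pos 7: X -> miss, evict V, frames (B D X)
pos 8: L -> miss, evict B, frames (D X L)
At position 8, page B is evicted.

B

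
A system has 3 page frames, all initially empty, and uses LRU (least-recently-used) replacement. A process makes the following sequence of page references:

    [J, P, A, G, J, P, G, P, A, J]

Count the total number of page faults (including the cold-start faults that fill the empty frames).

J: miss, frames {J}
P: miss, frames {J,P}
A: miss, frames {J,P,A}
G: miss, evict J, frames {P,A,G}
J: miss, evict P, frames {A,G,J}
P: miss, evict A, frames {G,J,P}
G: hit
P: hit
A: miss, evict J, frames {G,P,A}
J: miss, evict G, frames {P,A,J}
Page faults: 8.

8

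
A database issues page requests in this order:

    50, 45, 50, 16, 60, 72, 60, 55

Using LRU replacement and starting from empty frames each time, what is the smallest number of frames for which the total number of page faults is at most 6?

2

f=1: 8 faults
f=2: 6 faults
f=3: 6 faults
f=4: 6 faults
f=5: 6 faults
f=6: 6 faults
Smallest f with faults ≤ 6 is 2.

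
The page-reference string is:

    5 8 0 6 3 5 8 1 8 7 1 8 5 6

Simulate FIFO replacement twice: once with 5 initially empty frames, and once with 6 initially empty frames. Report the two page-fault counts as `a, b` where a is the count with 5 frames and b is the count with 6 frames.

10, 8

5 frames: F F F F F . . F . F . F F F → 10 faults.
6 frames: F F F F F . . F . F . . F . → 8 faults.
8 < 10: adding a frame reduced faults, as is typical.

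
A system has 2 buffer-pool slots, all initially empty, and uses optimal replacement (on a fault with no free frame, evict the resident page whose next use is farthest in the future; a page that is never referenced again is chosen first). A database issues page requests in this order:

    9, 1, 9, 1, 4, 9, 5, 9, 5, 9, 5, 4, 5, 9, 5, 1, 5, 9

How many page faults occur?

8

9 → miss, frames (9)
1 → miss, frames (9 1)
9 → hit
1 → hit
4 → miss, evict 1, frames (9 4)
9 → hit
5 → miss, evict 4, frames (9 5)
9 → hit
5 → hit
9 → hit
5 → hit
4 → miss, evict 9, frames (5 4)
5 → hit
9 → miss, evict 4, frames (5 9)
5 → hit
1 → miss, evict 9, frames (5 1)
5 → hit
9 → miss, evict 1, frames (5 9)
Page faults: 8.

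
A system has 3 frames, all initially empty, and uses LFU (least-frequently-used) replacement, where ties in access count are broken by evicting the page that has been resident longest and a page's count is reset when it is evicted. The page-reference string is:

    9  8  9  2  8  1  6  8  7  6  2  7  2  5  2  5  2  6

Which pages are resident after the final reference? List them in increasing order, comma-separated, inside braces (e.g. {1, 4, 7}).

9 -> fault, frames [9]
8 -> fault, frames [9, 8]
9 -> hit
2 -> fault, frames [9, 8, 2]
8 -> hit
1 -> fault, evict 2, frames [9, 8, 1]
6 -> fault, evict 1, frames [9, 8, 6]
8 -> hit
7 -> fault, evict 6, frames [9, 8, 7]
6 -> fault, evict 7, frames [9, 8, 6]
2 -> fault, evict 6, frames [9, 8, 2]
7 -> fault, evict 2, frames [9, 8, 7]
2 -> fault, evict 7, frames [9, 8, 2]
5 -> fault, evict 2, frames [9, 8, 5]
2 -> fault, evict 5, frames [9, 8, 2]
5 -> fault, evict 2, frames [9, 8, 5]
2 -> fault, evict 5, frames [9, 8, 2]
6 -> fault, evict 2, frames [9, 8, 6]

{6, 8, 9}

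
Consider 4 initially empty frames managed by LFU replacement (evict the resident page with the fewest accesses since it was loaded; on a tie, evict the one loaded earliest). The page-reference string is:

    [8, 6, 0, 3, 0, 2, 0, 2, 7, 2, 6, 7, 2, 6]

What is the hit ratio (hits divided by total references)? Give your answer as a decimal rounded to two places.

0.50

8: miss, frames [8]
6: miss, frames [8, 6]
0: miss, frames [8, 6, 0]
3: miss, frames [8, 6, 0, 3]
0: hit
2: miss, evict 8, frames [6, 0, 3, 2]
0: hit
2: hit
7: miss, evict 6, frames [0, 3, 2, 7]
2: hit
6: miss, evict 3, frames [0, 2, 7, 6]
7: hit
2: hit
6: hit
Hits: 7 of 14 references → 7/14 = 0.5000.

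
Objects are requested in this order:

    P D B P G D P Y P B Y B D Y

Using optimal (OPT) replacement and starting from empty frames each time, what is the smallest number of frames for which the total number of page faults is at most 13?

2

f=1: 14 faults
f=2: 8 faults
f=3: 6 faults
f=4: 5 faults
f=5: 5 faults
Smallest f with faults ≤ 13 is 2.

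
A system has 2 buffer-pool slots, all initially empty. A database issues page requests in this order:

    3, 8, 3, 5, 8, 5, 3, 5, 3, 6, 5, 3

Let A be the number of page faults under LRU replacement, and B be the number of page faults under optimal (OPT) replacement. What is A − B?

2

Under LRU: F F . F F . F . . F F F → 8 faults.
Under OPT: F F . F . . F . . F . F → 6 faults.
A − B = 8 − 6 = 2.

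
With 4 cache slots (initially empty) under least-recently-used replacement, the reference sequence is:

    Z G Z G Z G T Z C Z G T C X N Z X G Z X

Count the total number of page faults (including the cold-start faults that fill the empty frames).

8

Z: miss, frames {Z}
G: miss, frames {Z,G}
Z: hit
G: hit
Z: hit
G: hit
T: miss, frames {Z,G,T}
Z: hit
C: miss, frames {G,T,Z,C}
Z: hit
G: hit
T: hit
C: hit
X: miss, evict Z, frames {G,T,C,X}
N: miss, evict G, frames {T,C,X,N}
Z: miss, evict T, frames {C,X,N,Z}
X: hit
G: miss, evict C, frames {N,Z,X,G}
Z: hit
X: hit
Page faults: 8.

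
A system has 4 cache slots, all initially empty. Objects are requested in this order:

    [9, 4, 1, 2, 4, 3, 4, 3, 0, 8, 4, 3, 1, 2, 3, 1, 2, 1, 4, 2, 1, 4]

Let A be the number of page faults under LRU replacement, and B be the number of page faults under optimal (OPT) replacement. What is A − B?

1

Under LRU: F F F F . F . . F F . . F F . . . . . . . . → 9 faults.
Under OPT: F F F F . F . . F F . . . F . . . . . . . . → 8 faults.
A − B = 9 − 8 = 1.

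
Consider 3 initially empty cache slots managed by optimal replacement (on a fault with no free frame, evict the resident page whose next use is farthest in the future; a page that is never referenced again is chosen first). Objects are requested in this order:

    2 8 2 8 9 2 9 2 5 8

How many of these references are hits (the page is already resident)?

6

2: miss, frames {2}
8: miss, frames {2,8}
2: hit
8: hit
9: miss, frames {2,8,9}
2: hit
9: hit
2: hit
5: miss, evict 9, frames {2,8,5}
8: hit
Hits: 6.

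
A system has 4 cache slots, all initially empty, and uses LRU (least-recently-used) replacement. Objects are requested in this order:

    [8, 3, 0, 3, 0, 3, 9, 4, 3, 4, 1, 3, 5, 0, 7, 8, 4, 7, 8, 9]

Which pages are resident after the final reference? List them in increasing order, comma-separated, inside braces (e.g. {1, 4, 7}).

8 -> fault, frames [8]
3 -> fault, frames [8, 3]
0 -> fault, frames [8, 3, 0]
3 -> hit
0 -> hit
3 -> hit
9 -> fault, frames [8, 0, 3, 9]
4 -> fault, evict 8, frames [0, 3, 9, 4]
3 -> hit
4 -> hit
1 -> fault, evict 0, frames [9, 3, 4, 1]
3 -> hit
5 -> fault, evict 9, frames [4, 1, 3, 5]
0 -> fault, evict 4, frames [1, 3, 5, 0]
7 -> fault, evict 1, frames [3, 5, 0, 7]
8 -> fault, evict 3, frames [5, 0, 7, 8]
4 -> fault, evict 5, frames [0, 7, 8, 4]
7 -> hit
8 -> hit
9 -> fault, evict 0, frames [4, 7, 8, 9]

{4, 7, 8, 9}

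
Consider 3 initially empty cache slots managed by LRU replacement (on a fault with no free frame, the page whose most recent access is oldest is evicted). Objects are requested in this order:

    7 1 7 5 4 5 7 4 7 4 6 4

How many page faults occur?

7 → miss, frames {7}
1 → miss, frames {7,1}
7 → hit
5 → miss, frames {1,7,5}
4 → miss, evict 1, frames {7,5,4}
5 → hit
7 → hit
4 → hit
7 → hit
4 → hit
6 → miss, evict 5, frames {7,4,6}
4 → hit
Page faults: 5.

5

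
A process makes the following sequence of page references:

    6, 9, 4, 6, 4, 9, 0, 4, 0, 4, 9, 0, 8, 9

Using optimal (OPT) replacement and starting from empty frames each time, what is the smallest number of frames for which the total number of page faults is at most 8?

2

f=1: 14 faults
f=2: 7 faults
f=3: 5 faults
f=4: 5 faults
f=5: 5 faults
Smallest f with faults ≤ 8 is 2.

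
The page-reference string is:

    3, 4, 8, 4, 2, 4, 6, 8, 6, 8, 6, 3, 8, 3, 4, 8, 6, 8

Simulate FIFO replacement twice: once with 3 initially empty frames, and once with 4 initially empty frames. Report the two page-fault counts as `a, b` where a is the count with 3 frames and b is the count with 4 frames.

3 frames: F F F . F . F . . . . F F . F . F . → 9 faults.
4 frames: F F F . F . F . . . . F . . F F . . → 8 faults.
8 < 9: adding a frame reduced faults, as is typical.

9, 8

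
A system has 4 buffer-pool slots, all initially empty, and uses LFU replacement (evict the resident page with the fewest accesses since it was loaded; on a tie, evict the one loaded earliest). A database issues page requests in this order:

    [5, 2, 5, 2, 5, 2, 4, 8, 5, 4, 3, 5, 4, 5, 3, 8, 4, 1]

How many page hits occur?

11

5 -> miss, frames (5)
2 -> miss, frames (5 2)
5 -> hit
2 -> hit
5 -> hit
2 -> hit
4 -> miss, frames (5 2 4)
8 -> miss, frames (5 2 4 8)
5 -> hit
4 -> hit
3 -> miss, evict 8, frames (5 2 4 3)
5 -> hit
4 -> hit
5 -> hit
3 -> hit
8 -> miss, evict 3, frames (5 2 4 8)
4 -> hit
1 -> miss, evict 8, frames (5 2 4 1)
Hits: 11.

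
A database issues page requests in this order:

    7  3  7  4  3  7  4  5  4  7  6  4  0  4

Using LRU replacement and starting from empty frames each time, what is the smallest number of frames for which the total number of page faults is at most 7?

3

f=1: 14 faults
f=2: 11 faults
f=3: 6 faults
f=4: 6 faults
f=5: 6 faults
f=6: 6 faults
Smallest f with faults ≤ 7 is 3.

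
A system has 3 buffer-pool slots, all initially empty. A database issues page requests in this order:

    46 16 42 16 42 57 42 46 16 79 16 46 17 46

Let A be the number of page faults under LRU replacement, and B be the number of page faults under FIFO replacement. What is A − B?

Under LRU: F F F . . F . F F F . . F . → 8 faults.
Under FIFO: F F F . . F . F F F . . F F → 9 faults.
A − B = 8 − 9 = -1.

-1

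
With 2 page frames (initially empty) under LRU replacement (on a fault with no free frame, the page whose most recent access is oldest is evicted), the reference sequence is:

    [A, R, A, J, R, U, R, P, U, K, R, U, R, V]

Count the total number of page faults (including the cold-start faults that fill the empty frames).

11

A: fault, frames {A}
R: fault, frames {A,R}
A: hit
J: fault, evict R, frames {A,J}
R: fault, evict A, frames {J,R}
U: fault, evict J, frames {R,U}
R: hit
P: fault, evict U, frames {R,P}
U: fault, evict R, frames {P,U}
K: fault, evict P, frames {U,K}
R: fault, evict U, frames {K,R}
U: fault, evict K, frames {R,U}
R: hit
V: fault, evict U, frames {R,V}
Page faults: 11.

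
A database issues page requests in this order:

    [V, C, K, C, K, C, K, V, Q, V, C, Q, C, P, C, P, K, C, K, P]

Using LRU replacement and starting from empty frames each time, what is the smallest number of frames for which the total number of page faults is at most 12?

f=1: 20 faults
f=2: 11 faults
f=3: 7 faults
f=4: 6 faults
f=5: 5 faults
Smallest f with faults ≤ 12 is 2.

2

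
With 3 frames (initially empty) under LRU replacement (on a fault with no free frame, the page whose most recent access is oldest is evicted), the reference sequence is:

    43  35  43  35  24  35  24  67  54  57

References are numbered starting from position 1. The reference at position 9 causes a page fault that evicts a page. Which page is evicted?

35

pos 1: 43: miss, frames (43)
pos 2: 35: miss, frames (43 35)
pos 3: 43: hit
pos 4: 35: hit
pos 5: 24: miss, frames (43 35 24)
pos 6: 35: hit
pos 7: 24: hit
pos 8: 67: miss, evict 43, frames (35 24 67)
pos 9: 54: miss, evict 35, frames (24 67 54)
At position 9, page 35 is evicted.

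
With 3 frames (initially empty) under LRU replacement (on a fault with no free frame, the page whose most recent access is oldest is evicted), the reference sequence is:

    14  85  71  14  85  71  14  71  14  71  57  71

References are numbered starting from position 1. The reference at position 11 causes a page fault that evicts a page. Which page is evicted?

pos 1: 14 -> fault, frames [14]
pos 2: 85 -> fault, frames [14, 85]
pos 3: 71 -> fault, frames [14, 85, 71]
pos 4: 14 -> hit
pos 5: 85 -> hit
pos 6: 71 -> hit
pos 7: 14 -> hit
pos 8: 71 -> hit
pos 9: 14 -> hit
pos 10: 71 -> hit
pos 11: 57 -> fault, evict 85, frames [14, 71, 57]
At position 11, page 85 is evicted.

85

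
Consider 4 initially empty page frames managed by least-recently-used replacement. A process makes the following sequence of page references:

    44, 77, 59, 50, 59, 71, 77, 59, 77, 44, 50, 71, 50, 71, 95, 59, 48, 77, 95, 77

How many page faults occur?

44: miss, frames (44)
77: miss, frames (44 77)
59: miss, frames (44 77 59)
50: miss, frames (44 77 59 50)
59: hit
71: miss, evict 44, frames (77 50 59 71)
77: hit
59: hit
77: hit
44: miss, evict 50, frames (71 59 77 44)
50: miss, evict 71, frames (59 77 44 50)
71: miss, evict 59, frames (77 44 50 71)
50: hit
71: hit
95: miss, evict 77, frames (44 50 71 95)
59: miss, evict 44, frames (50 71 95 59)
48: miss, evict 50, frames (71 95 59 48)
77: miss, evict 71, frames (95 59 48 77)
95: hit
77: hit
Page faults: 12.

12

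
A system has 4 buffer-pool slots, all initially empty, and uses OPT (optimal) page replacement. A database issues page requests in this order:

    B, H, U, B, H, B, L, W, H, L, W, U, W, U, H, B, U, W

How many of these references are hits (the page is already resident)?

B → fault, frames {B}
H → fault, frames {B,H}
U → fault, frames {B,H,U}
B → hit
H → hit
B → hit
L → fault, frames {B,H,U,L}
W → fault, evict B, frames {H,U,L,W}
H → hit
L → hit
W → hit
U → hit
W → hit
U → hit
H → hit
B → fault, evict L, frames {H,U,W,B}
U → hit
W → hit
Hits: 12.

12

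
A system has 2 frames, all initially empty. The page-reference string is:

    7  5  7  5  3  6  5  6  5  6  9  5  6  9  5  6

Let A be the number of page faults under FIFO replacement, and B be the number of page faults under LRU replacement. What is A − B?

Under FIFO: F F . . F F F . . . F . F . F . → 8 faults.
Under LRU: F F . . F F F . . . F F F F F F → 11 faults.
A − B = 8 − 11 = -3.

-3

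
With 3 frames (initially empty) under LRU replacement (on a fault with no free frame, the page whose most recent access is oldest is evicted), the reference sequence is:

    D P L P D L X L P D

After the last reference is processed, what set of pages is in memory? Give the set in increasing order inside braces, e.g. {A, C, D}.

D -> miss, frames [D]
P -> miss, frames [D, P]
L -> miss, frames [D, P, L]
P -> hit
D -> hit
L -> hit
X -> miss, evict P, frames [D, L, X]
L -> hit
P -> miss, evict D, frames [X, L, P]
D -> miss, evict X, frames [L, P, D]

{D, L, P}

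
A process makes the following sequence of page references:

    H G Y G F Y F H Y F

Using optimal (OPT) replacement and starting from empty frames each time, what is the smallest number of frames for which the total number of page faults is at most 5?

f=1: 10 faults
f=2: 6 faults
f=3: 4 faults
f=4: 4 faults
Smallest f with faults ≤ 5 is 3.

3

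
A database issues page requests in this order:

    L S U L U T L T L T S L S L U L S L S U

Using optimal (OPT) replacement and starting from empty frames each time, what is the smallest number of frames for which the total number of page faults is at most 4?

4

f=1: 20 faults
f=2: 8 faults
f=3: 5 faults
f=4: 4 faults
Smallest f with faults ≤ 4 is 4.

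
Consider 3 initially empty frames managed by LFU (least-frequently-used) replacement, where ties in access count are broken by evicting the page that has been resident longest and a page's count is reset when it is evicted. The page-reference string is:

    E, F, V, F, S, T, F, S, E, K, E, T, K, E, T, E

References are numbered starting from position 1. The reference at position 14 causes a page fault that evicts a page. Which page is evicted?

K

pos 1: E: miss, frames [E]
pos 2: F: miss, frames [E, F]
pos 3: V: miss, frames [E, F, V]
pos 4: F: hit
pos 5: S: miss, evict E, frames [F, V, S]
pos 6: T: miss, evict V, frames [F, S, T]
pos 7: F: hit
pos 8: S: hit
pos 9: E: miss, evict T, frames [F, S, E]
pos 10: K: miss, evict E, frames [F, S, K]
pos 11: E: miss, evict K, frames [F, S, E]
pos 12: T: miss, evict E, frames [F, S, T]
pos 13: K: miss, evict T, frames [F, S, K]
pos 14: E: miss, evict K, frames [F, S, E]
At position 14, page K is evicted.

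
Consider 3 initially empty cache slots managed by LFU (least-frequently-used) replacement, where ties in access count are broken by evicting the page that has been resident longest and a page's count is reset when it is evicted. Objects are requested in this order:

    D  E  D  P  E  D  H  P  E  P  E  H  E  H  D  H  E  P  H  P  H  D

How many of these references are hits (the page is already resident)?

D -> fault, frames {D}
E -> fault, frames {D,E}
D -> hit
P -> fault, frames {D,E,P}
E -> hit
D -> hit
H -> fault, evict P, frames {D,E,H}
P -> fault, evict H, frames {D,E,P}
E -> hit
P -> hit
E -> hit
H -> fault, evict P, frames {D,E,H}
E -> hit
H -> hit
D -> hit
H -> hit
E -> hit
P -> fault, evict H, frames {D,E,P}
H -> fault, evict P, frames {D,E,H}
P -> fault, evict H, frames {D,E,P}
H -> fault, evict P, frames {D,E,H}
D -> hit
Hits: 12.

12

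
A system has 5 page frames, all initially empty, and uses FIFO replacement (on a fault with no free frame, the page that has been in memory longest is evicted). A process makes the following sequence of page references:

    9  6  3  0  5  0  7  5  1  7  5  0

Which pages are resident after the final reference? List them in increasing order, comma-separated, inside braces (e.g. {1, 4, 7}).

9 → miss, frames (9)
6 → miss, frames (9 6)
3 → miss, frames (9 6 3)
0 → miss, frames (9 6 3 0)
5 → miss, frames (9 6 3 0 5)
0 → hit
7 → miss, evict 9, frames (6 3 0 5 7)
5 → hit
1 → miss, evict 6, frames (3 0 5 7 1)
7 → hit
5 → hit
0 → hit

{0, 1, 3, 5, 7}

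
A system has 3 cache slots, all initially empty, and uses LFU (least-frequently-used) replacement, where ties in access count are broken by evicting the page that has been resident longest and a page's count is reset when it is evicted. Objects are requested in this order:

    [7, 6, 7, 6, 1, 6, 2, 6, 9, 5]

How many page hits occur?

7: miss, frames {7}
6: miss, frames {7,6}
7: hit
6: hit
1: miss, frames {7,6,1}
6: hit
2: miss, evict 1, frames {7,6,2}
6: hit
9: miss, evict 2, frames {7,6,9}
5: miss, evict 9, frames {7,6,5}
Hits: 4.

4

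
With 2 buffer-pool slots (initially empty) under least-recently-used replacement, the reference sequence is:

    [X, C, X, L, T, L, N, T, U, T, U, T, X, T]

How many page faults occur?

8

X: miss, frames {X}
C: miss, frames {X,C}
X: hit
L: miss, evict C, frames {X,L}
T: miss, evict X, frames {L,T}
L: hit
N: miss, evict T, frames {L,N}
T: miss, evict L, frames {N,T}
U: miss, evict N, frames {T,U}
T: hit
U: hit
T: hit
X: miss, evict U, frames {T,X}
T: hit
Page faults: 8.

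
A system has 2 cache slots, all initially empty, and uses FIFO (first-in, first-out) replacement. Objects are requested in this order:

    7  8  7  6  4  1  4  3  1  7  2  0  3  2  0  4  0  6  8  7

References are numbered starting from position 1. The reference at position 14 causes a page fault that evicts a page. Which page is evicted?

0

pos 1: 7: fault, frames (7)
pos 2: 8: fault, frames (7 8)
pos 3: 7: hit
pos 4: 6: fault, evict 7, frames (8 6)
pos 5: 4: fault, evict 8, frames (6 4)
pos 6: 1: fault, evict 6, frames (4 1)
pos 7: 4: hit
pos 8: 3: fault, evict 4, frames (1 3)
pos 9: 1: hit
pos 10: 7: fault, evict 1, frames (3 7)
pos 11: 2: fault, evict 3, frames (7 2)
pos 12: 0: fault, evict 7, frames (2 0)
pos 13: 3: fault, evict 2, frames (0 3)
pos 14: 2: fault, evict 0, frames (3 2)
At position 14, page 0 is evicted.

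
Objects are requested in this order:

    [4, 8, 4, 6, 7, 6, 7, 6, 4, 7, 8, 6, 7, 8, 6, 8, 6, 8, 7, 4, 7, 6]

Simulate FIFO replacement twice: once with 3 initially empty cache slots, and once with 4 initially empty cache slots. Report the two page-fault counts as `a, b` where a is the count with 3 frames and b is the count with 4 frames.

3 frames: F F . F F . . . F . F F F . . . . . . F . . → 9 faults.
4 frames: F F . F F . . . . . . . . . . . . . . . . . → 4 faults.
4 < 9: adding a frame reduced faults, as is typical.

9, 4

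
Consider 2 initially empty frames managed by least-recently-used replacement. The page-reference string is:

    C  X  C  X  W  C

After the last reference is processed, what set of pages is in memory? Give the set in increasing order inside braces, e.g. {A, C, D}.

C → fault, frames [C]
X → fault, frames [C, X]
C → hit
X → hit
W → fault, evict C, frames [X, W]
C → fault, evict X, frames [W, C]

{C, W}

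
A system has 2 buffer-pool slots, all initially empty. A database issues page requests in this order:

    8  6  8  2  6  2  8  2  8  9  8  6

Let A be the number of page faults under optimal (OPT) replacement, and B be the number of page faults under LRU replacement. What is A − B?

-1

Under OPT: F F . F . . F . . F . F → 6 faults.
Under LRU: F F . F F . F . . F . F → 7 faults.
A − B = 6 − 7 = -1.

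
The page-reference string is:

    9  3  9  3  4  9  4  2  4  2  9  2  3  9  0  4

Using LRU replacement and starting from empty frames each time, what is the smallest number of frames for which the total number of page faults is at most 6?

4

f=1: 16 faults
f=2: 10 faults
f=3: 7 faults
f=4: 6 faults
f=5: 5 faults
Smallest f with faults ≤ 6 is 4.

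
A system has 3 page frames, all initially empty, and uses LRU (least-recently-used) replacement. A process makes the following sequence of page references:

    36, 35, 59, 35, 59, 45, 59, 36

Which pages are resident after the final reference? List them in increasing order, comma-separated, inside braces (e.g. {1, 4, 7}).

{36, 45, 59}

36: fault, frames [36]
35: fault, frames [36, 35]
59: fault, frames [36, 35, 59]
35: hit
59: hit
45: fault, evict 36, frames [35, 59, 45]
59: hit
36: fault, evict 35, frames [45, 59, 36]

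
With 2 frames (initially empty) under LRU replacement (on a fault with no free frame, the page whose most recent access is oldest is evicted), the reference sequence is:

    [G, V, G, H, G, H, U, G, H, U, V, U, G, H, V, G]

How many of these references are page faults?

G: miss, frames (G)
V: miss, frames (G V)
G: hit
H: miss, evict V, frames (G H)
G: hit
H: hit
U: miss, evict G, frames (H U)
G: miss, evict H, frames (U G)
H: miss, evict U, frames (G H)
U: miss, evict G, frames (H U)
V: miss, evict H, frames (U V)
U: hit
G: miss, evict V, frames (U G)
H: miss, evict U, frames (G H)
V: miss, evict G, frames (H V)
G: miss, evict H, frames (V G)
Page faults: 12.

12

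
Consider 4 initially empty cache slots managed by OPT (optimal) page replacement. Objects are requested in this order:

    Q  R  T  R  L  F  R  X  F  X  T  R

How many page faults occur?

Q -> fault, frames {Q}
R -> fault, frames {Q,R}
T -> fault, frames {Q,R,T}
R -> hit
L -> fault, frames {Q,R,T,L}
F -> fault, evict L, frames {Q,R,T,F}
R -> hit
X -> fault, evict Q, frames {R,T,F,X}
F -> hit
X -> hit
T -> hit
R -> hit
Page faults: 6.

6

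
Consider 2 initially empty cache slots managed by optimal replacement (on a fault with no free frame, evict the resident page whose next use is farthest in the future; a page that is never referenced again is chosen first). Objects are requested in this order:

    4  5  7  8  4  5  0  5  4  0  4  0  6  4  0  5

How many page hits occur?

6

4 -> fault, frames (4)
5 -> fault, frames (4 5)
7 -> fault, evict 5, frames (4 7)
8 -> fault, evict 7, frames (4 8)
4 -> hit
5 -> fault, evict 8, frames (4 5)
0 -> fault, evict 4, frames (5 0)
5 -> hit
4 -> fault, evict 5, frames (0 4)
0 -> hit
4 -> hit
0 -> hit
6 -> fault, evict 0, frames (4 6)
4 -> hit
0 -> fault, evict 6, frames (4 0)
5 -> fault, evict 0, frames (4 5)
Hits: 6.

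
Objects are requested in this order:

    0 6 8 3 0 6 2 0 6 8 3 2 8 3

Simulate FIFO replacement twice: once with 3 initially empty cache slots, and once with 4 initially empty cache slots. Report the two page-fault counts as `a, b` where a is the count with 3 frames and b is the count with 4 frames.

3 frames: F F F F F F F . . F F . . . → 9 faults.
4 frames: F F F F . . F F F F F F . . → 10 faults.
10 > 9: adding a frame increased faults — Belady's anomaly.

9, 10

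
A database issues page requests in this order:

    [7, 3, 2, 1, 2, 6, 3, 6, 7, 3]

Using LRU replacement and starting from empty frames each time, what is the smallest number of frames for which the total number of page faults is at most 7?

3

f=1: 10 faults
f=2: 8 faults
f=3: 7 faults
f=4: 6 faults
f=5: 5 faults
Smallest f with faults ≤ 7 is 3.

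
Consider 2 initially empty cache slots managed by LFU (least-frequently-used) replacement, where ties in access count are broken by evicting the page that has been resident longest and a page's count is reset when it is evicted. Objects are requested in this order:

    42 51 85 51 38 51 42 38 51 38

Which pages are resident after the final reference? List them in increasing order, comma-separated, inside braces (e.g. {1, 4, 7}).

{38, 51}

42: fault, frames {42}
51: fault, frames {42,51}
85: fault, evict 42, frames {51,85}
51: hit
38: fault, evict 85, frames {51,38}
51: hit
42: fault, evict 38, frames {51,42}
38: fault, evict 42, frames {51,38}
51: hit
38: hit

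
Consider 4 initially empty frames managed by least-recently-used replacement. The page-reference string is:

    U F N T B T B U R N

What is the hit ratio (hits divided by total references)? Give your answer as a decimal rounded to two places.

U: fault, frames (U)
F: fault, frames (U F)
N: fault, frames (U F N)
T: fault, frames (U F N T)
B: fault, evict U, frames (F N T B)
T: hit
B: hit
U: fault, evict F, frames (N T B U)
R: fault, evict N, frames (T B U R)
N: fault, evict T, frames (B U R N)
Hits: 2 of 10 references → 2/10 = 0.2000.

0.20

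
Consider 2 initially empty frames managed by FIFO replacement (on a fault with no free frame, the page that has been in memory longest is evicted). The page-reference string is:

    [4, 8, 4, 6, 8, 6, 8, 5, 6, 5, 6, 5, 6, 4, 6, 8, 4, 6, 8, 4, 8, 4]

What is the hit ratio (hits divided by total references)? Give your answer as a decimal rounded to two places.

4 → miss, frames [4]
8 → miss, frames [4, 8]
4 → hit
6 → miss, evict 4, frames [8, 6]
8 → hit
6 → hit
8 → hit
5 → miss, evict 8, frames [6, 5]
6 → hit
5 → hit
6 → hit
5 → hit
6 → hit
4 → miss, evict 6, frames [5, 4]
6 → miss, evict 5, frames [4, 6]
8 → miss, evict 4, frames [6, 8]
4 → miss, evict 6, frames [8, 4]
6 → miss, evict 8, frames [4, 6]
8 → miss, evict 4, frames [6, 8]
4 → miss, evict 6, frames [8, 4]
8 → hit
4 → hit
Hits: 11 of 22 references → 11/22 = 0.5000.

0.50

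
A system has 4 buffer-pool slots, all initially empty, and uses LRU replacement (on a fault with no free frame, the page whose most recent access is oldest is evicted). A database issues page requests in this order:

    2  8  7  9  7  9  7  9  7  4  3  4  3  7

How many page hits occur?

8

2 → miss, frames (2)
8 → miss, frames (2 8)
7 → miss, frames (2 8 7)
9 → miss, frames (2 8 7 9)
7 → hit
9 → hit
7 → hit
9 → hit
7 → hit
4 → miss, evict 2, frames (8 9 7 4)
3 → miss, evict 8, frames (9 7 4 3)
4 → hit
3 → hit
7 → hit
Hits: 8.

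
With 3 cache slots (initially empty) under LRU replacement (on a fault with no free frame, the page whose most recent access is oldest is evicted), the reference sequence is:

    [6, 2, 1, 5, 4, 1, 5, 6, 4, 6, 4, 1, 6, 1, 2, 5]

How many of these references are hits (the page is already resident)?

6 → fault, frames [6]
2 → fault, frames [6, 2]
1 → fault, frames [6, 2, 1]
5 → fault, evict 6, frames [2, 1, 5]
4 → fault, evict 2, frames [1, 5, 4]
1 → hit
5 → hit
6 → fault, evict 4, frames [1, 5, 6]
4 → fault, evict 1, frames [5, 6, 4]
6 → hit
4 → hit
1 → fault, evict 5, frames [6, 4, 1]
6 → hit
1 → hit
2 → fault, evict 4, frames [6, 1, 2]
5 → fault, evict 6, frames [1, 2, 5]
Hits: 6.

6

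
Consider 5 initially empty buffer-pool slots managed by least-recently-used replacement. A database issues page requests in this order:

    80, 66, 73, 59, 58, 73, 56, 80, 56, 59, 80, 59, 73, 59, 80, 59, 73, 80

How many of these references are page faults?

80 -> miss, frames (80)
66 -> miss, frames (80 66)
73 -> miss, frames (80 66 73)
59 -> miss, frames (80 66 73 59)
58 -> miss, frames (80 66 73 59 58)
73 -> hit
56 -> miss, evict 80, frames (66 59 58 73 56)
80 -> miss, evict 66, frames (59 58 73 56 80)
56 -> hit
59 -> hit
80 -> hit
59 -> hit
73 -> hit
59 -> hit
80 -> hit
59 -> hit
73 -> hit
80 -> hit
Page faults: 7.

7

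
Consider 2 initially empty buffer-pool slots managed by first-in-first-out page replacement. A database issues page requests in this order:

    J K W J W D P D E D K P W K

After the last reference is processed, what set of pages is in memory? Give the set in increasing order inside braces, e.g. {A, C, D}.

{K, W}

J → fault, frames (J)
K → fault, frames (J K)
W → fault, evict J, frames (K W)
J → fault, evict K, frames (W J)
W → hit
D → fault, evict W, frames (J D)
P → fault, evict J, frames (D P)
D → hit
E → fault, evict D, frames (P E)
D → fault, evict P, frames (E D)
K → fault, evict E, frames (D K)
P → fault, evict D, frames (K P)
W → fault, evict K, frames (P W)
K → fault, evict P, frames (W K)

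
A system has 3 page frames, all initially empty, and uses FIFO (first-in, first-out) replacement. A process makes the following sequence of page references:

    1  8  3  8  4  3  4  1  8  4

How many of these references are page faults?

1 → miss, frames (1)
8 → miss, frames (1 8)
3 → miss, frames (1 8 3)
8 → hit
4 → miss, evict 1, frames (8 3 4)
3 → hit
4 → hit
1 → miss, evict 8, frames (3 4 1)
8 → miss, evict 3, frames (4 1 8)
4 → hit
Page faults: 6.

6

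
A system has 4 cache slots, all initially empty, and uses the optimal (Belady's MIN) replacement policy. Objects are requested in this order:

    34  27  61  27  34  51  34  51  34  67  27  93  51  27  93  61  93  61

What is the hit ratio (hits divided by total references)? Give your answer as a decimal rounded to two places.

34: fault, frames [34]
27: fault, frames [34, 27]
61: fault, frames [34, 27, 61]
27: hit
34: hit
51: fault, frames [34, 27, 61, 51]
34: hit
51: hit
34: hit
67: fault, evict 34, frames [27, 61, 51, 67]
27: hit
93: fault, evict 67, frames [27, 61, 51, 93]
51: hit
27: hit
93: hit
61: hit
93: hit
61: hit
Hits: 12 of 18 references → 12/18 = 0.6667.

0.67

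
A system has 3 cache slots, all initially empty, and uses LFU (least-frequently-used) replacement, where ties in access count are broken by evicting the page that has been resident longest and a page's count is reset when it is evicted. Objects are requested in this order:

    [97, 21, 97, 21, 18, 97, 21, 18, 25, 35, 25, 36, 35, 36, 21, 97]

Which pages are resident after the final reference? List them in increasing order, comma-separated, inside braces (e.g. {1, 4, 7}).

{21, 36, 97}

97 -> miss, frames [97]
21 -> miss, frames [97, 21]
97 -> hit
21 -> hit
18 -> miss, frames [97, 21, 18]
97 -> hit
21 -> hit
18 -> hit
25 -> miss, evict 18, frames [97, 21, 25]
35 -> miss, evict 25, frames [97, 21, 35]
25 -> miss, evict 35, frames [97, 21, 25]
36 -> miss, evict 25, frames [97, 21, 36]
35 -> miss, evict 36, frames [97, 21, 35]
36 -> miss, evict 35, frames [97, 21, 36]
21 -> hit
97 -> hit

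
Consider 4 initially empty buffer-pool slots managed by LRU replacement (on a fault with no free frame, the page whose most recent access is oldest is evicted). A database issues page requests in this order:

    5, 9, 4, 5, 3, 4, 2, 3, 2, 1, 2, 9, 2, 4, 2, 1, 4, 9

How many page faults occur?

5 → fault, frames (5)
9 → fault, frames (5 9)
4 → fault, frames (5 9 4)
5 → hit
3 → fault, frames (9 4 5 3)
4 → hit
2 → fault, evict 9, frames (5 3 4 2)
3 → hit
2 → hit
1 → fault, evict 5, frames (4 3 2 1)
2 → hit
9 → fault, evict 4, frames (3 1 2 9)
2 → hit
4 → fault, evict 3, frames (1 9 2 4)
2 → hit
1 → hit
4 → hit
9 → hit
Page faults: 8.

8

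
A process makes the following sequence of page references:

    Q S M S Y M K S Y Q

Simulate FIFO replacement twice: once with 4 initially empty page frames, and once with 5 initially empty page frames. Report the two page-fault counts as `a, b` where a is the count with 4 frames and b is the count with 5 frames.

6, 5

4 frames: F F F . F . F . . F → 6 faults.
5 frames: F F F . F . F . . . → 5 faults.
5 < 6: adding a frame reduced faults, as is typical.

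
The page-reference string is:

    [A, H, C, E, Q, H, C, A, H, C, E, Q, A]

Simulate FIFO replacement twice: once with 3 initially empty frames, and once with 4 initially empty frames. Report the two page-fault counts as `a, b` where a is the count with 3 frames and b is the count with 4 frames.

3 frames: F F F F F F F F . . F F . → 10 faults.
4 frames: F F F F F . . F F F F F F → 11 faults.
11 > 10: adding a frame increased faults — Belady's anomaly.

10, 11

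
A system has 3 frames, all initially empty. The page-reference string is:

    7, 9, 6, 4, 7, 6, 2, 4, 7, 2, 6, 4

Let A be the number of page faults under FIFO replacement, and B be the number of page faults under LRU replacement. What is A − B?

Under FIFO: F F F F F . F . . . F F → 8 faults.
Under LRU: F F F F F . F F F . F F → 10 faults.
A − B = 8 − 10 = -2.

-2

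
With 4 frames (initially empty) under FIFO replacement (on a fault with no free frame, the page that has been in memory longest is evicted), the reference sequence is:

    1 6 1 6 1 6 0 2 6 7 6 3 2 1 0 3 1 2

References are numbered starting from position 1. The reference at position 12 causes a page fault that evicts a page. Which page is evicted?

6

pos 1: 1: miss, frames (1)
pos 2: 6: miss, frames (1 6)
pos 3: 1: hit
pos 4: 6: hit
pos 5: 1: hit
pos 6: 6: hit
pos 7: 0: miss, frames (1 6 0)
pos 8: 2: miss, frames (1 6 0 2)
pos 9: 6: hit
pos 10: 7: miss, evict 1, frames (6 0 2 7)
pos 11: 6: hit
pos 12: 3: miss, evict 6, frames (0 2 7 3)
At position 12, page 6 is evicted.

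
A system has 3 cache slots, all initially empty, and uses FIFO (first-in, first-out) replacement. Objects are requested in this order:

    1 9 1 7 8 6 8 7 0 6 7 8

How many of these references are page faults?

8

1 → fault, frames (1)
9 → fault, frames (1 9)
1 → hit
7 → fault, frames (1 9 7)
8 → fault, evict 1, frames (9 7 8)
6 → fault, evict 9, frames (7 8 6)
8 → hit
7 → hit
0 → fault, evict 7, frames (8 6 0)
6 → hit
7 → fault, evict 8, frames (6 0 7)
8 → fault, evict 6, frames (0 7 8)
Page faults: 8.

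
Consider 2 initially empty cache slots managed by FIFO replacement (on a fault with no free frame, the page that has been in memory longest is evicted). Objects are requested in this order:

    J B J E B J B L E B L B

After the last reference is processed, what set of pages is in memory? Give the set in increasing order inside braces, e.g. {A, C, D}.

{B, L}

J: fault, frames (J)
B: fault, frames (J B)
J: hit
E: fault, evict J, frames (B E)
B: hit
J: fault, evict B, frames (E J)
B: fault, evict E, frames (J B)
L: fault, evict J, frames (B L)
E: fault, evict B, frames (L E)
B: fault, evict L, frames (E B)
L: fault, evict E, frames (B L)
B: hit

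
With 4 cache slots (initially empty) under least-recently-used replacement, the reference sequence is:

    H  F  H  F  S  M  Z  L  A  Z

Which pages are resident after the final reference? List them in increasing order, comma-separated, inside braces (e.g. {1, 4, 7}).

H → fault, frames [H]
F → fault, frames [H, F]
H → hit
F → hit
S → fault, frames [H, F, S]
M → fault, frames [H, F, S, M]
Z → fault, evict H, frames [F, S, M, Z]
L → fault, evict F, frames [S, M, Z, L]
A → fault, evict S, frames [M, Z, L, A]
Z → hit

{A, L, M, Z}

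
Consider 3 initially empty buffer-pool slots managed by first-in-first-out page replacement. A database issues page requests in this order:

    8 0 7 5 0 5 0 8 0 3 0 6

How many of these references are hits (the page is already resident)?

8 → fault, frames {8}
0 → fault, frames {8,0}
7 → fault, frames {8,0,7}
5 → fault, evict 8, frames {0,7,5}
0 → hit
5 → hit
0 → hit
8 → fault, evict 0, frames {7,5,8}
0 → fault, evict 7, frames {5,8,0}
3 → fault, evict 5, frames {8,0,3}
0 → hit
6 → fault, evict 8, frames {0,3,6}
Hits: 4.

4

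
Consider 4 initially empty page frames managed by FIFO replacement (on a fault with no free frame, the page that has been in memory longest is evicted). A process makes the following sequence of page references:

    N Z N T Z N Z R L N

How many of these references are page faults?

6

N -> fault, frames [N]
Z -> fault, frames [N, Z]
N -> hit
T -> fault, frames [N, Z, T]
Z -> hit
N -> hit
Z -> hit
R -> fault, frames [N, Z, T, R]
L -> fault, evict N, frames [Z, T, R, L]
N -> fault, evict Z, frames [T, R, L, N]
Page faults: 6.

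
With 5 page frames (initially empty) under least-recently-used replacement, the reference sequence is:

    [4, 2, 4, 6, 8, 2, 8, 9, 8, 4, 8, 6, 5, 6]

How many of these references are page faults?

4 -> fault, frames (4)
2 -> fault, frames (4 2)
4 -> hit
6 -> fault, frames (2 4 6)
8 -> fault, frames (2 4 6 8)
2 -> hit
8 -> hit
9 -> fault, frames (4 6 2 8 9)
8 -> hit
4 -> hit
8 -> hit
6 -> hit
5 -> fault, evict 2, frames (9 4 8 6 5)
6 -> hit
Page faults: 6.

6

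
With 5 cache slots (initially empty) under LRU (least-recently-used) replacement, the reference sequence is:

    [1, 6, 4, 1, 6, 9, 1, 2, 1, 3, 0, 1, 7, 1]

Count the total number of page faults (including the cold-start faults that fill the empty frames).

8

1 -> miss, frames {1}
6 -> miss, frames {1,6}
4 -> miss, frames {1,6,4}
1 -> hit
6 -> hit
9 -> miss, frames {4,1,6,9}
1 -> hit
2 -> miss, frames {4,6,9,1,2}
1 -> hit
3 -> miss, evict 4, frames {6,9,2,1,3}
0 -> miss, evict 6, frames {9,2,1,3,0}
1 -> hit
7 -> miss, evict 9, frames {2,3,0,1,7}
1 -> hit
Page faults: 8.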